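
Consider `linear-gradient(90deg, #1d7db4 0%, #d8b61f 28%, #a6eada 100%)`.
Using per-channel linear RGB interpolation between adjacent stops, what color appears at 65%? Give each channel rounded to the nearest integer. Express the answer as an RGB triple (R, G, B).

(190, 209, 127)

65% lies between the 28% and 100% stops, so the local fraction is t = (65 − 28)/(100 − 28) = 37/72 ≈ 0.5139.
#d8b61f → (216, 182, 31); #a6eada → (166, 234, 218).
R = 216 + 0.5139 × (166 − 216) = 190.305 → 190
G = 182 + 0.5139 × (234 − 182) = 208.723 → 209
B = 31 + 0.5139 × (218 − 31) = 127.099 → 127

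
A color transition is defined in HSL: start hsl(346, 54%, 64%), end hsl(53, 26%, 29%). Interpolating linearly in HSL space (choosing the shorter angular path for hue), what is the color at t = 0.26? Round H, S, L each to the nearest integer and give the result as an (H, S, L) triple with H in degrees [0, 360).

Hue: 53 − 346 = -293°, but |-293| > 180 so the shorter arc goes the other way: Δh = -293 + 360 = 67°.
H = 346 + 0.26 × (67) = 363.42 → 363 → 363 mod 360 = 3°
S = 54 + 0.26 × (26 − 54) = 46.72 → 47%
L = 64 + 0.26 × (29 − 64) = 54.9 → 55%

(3, 47, 55)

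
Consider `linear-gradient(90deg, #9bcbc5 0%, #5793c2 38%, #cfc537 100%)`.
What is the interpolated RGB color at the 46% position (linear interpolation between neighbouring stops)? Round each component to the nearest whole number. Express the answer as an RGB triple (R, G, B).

46% lies between the 38% and 100% stops, so the local fraction is t = (46 − 38)/(100 − 38) = 8/62 ≈ 0.129.
#5793c2 → (87, 147, 194); #cfc537 → (207, 197, 55).
R = 87 + 0.129 × (207 − 87) = 102.48 → 102
G = 147 + 0.129 × (197 − 147) = 153.45 → 153
B = 194 + 0.129 × (55 − 194) = 176.069 → 176

(102, 153, 176)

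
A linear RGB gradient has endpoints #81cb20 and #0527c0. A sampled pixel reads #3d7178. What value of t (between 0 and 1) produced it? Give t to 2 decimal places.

0.55

Invert the lerp on the G channel (largest span, 164): t = (113 − 203) / (39 − 203) = -90/-164 = 0.54878.
Check on R: (61 − 129)/(5 − 129) = 0.5484 ✓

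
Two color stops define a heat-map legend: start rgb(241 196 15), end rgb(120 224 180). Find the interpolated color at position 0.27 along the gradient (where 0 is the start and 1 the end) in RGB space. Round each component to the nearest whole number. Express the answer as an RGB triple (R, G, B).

(208, 204, 60)

R = 241 + 0.27 × (120 − 241) = 241 + 0.27 × -121 = 208.33 → 208
G = 196 + 0.27 × (224 − 196) = 196 + 0.27 × 28 = 203.56 → 204
B = 15 + 0.27 × (180 − 15) = 15 + 0.27 × 165 = 59.55 → 60
So the blended color is (208, 204, 60), about #d0cc3c.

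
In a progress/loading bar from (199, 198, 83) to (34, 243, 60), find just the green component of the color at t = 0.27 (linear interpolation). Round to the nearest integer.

G = 198 + 0.27 × (243 − 198) = 210.15 → 210

210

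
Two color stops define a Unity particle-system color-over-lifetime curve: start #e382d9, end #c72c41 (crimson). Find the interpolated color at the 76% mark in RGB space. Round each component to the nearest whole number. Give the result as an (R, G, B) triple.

#e382d9 → (227, 130, 217); #c72c41 → (199, 44, 65).
76% corresponds to t = 0.76.
R = 227 + 0.76 × (199 − 227) = 227 + 0.76 × -28 = 205.72 → 206
G = 130 + 0.76 × (44 − 130) = 130 + 0.76 × -86 = 64.64 → 65
B = 217 + 0.76 × (65 − 217) = 217 + 0.76 × -152 = 101.48 → 101

(206, 65, 101)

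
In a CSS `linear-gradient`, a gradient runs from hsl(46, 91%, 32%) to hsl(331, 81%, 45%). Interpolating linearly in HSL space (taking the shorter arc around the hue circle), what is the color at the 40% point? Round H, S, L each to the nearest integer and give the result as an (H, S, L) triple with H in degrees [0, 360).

(16, 87, 37)

Hue: 331 − 46 = 285°, but |285| > 180 so the shorter arc goes the other way: Δh = 285 − 360 = -75°.
H = 46 + 0.4 × (-75) = 16 → 16°
S = 91 + 0.4 × (81 − 91) = 87 → 87%
L = 32 + 0.4 × (45 − 32) = 37.2 → 37%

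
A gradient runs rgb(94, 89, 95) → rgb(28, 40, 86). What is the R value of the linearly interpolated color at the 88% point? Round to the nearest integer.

R = 94 + 0.88 × (28 − 94) = 35.92 → 36

36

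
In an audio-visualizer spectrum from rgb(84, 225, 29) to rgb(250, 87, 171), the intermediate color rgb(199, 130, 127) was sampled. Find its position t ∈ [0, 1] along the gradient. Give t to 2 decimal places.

Invert the lerp on the R channel (largest span, 166): t = (199 − 84) / (250 − 84) = 115/166 = 0.69277.
Check on G: (130 − 225)/(87 − 225) = 0.6884 ✓

0.69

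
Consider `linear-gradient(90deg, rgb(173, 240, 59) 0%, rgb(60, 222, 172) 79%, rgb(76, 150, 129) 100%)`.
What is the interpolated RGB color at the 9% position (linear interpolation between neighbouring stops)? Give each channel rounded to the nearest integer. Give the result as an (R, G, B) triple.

(160, 238, 72)

9% lies between the 0% and 79% stops, so the local fraction is t = (9 − 0)/(79 − 0) = 9/79 ≈ 0.1139.
R = 173 + 0.1139 × (60 − 173) = 160.129 → 160
G = 240 + 0.1139 × (222 − 240) = 237.95 → 238
B = 59 + 0.1139 × (172 − 59) = 71.871 → 72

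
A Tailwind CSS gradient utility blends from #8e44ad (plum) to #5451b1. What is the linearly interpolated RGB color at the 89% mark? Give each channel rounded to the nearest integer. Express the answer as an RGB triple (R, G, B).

#8e44ad → (142, 68, 173); #5451b1 → (84, 81, 177).
89% corresponds to t = 0.89.
R = 142 + 0.89 × (84 − 142) = 142 + 0.89 × -58 = 90.38 → 90
G = 68 + 0.89 × (81 − 68) = 68 + 0.89 × 13 = 79.57 → 80
B = 173 + 0.89 × (177 − 173) = 173 + 0.89 × 4 = 176.56 → 177

(90, 80, 177)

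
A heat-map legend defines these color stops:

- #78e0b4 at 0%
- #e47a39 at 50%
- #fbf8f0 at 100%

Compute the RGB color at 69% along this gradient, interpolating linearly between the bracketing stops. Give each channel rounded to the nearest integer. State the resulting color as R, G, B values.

69% lies between the 50% and 100% stops, so the local fraction is t = (69 − 50)/(100 − 50) = 19/50 ≈ 0.38.
#e47a39 → (228, 122, 57); #fbf8f0 → (251, 248, 240).
R = 228 + 0.38 × (251 − 228) = 236.74 → 237
G = 122 + 0.38 × (248 − 122) = 169.88 → 170
B = 57 + 0.38 × (240 − 57) = 126.54 → 127

(237, 170, 127)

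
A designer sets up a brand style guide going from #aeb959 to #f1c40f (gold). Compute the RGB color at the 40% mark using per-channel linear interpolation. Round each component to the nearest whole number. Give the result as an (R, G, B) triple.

#aeb959 → (174, 185, 89); #f1c40f → (241, 196, 15).
40% corresponds to t = 0.4.
R = 174 + 0.4 × (241 − 174) = 174 + 0.4 × 67 = 200.8 → 201
G = 185 + 0.4 × (196 − 185) = 185 + 0.4 × 11 = 189.4 → 189
B = 89 + 0.4 × (15 − 89) = 89 + 0.4 × -74 = 59.4 → 59

(201, 189, 59)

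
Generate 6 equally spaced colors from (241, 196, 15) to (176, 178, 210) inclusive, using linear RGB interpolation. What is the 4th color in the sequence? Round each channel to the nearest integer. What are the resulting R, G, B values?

(202, 185, 132)

With 6 swatches and endpoints inclusive, swatch 4 sits at t = (4 − 1)/(6 − 1) = 3/5 ≈ 0.6.
R = 241 + 0.6 × (176 − 241) = 202 → 202
G = 196 + 0.6 × (178 − 196) = 185.2 → 185
B = 15 + 0.6 × (210 − 15) = 132 → 132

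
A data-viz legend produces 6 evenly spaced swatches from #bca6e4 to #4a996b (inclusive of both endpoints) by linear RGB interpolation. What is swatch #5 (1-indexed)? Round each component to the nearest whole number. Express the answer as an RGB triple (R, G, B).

With 6 swatches and endpoints inclusive, swatch 5 sits at t = (5 − 1)/(6 − 1) = 4/5 ≈ 0.8.
#bca6e4 → (188, 166, 228); #4a996b → (74, 153, 107).
R = 188 + 0.8 × (74 − 188) = 96.8 → 97
G = 166 + 0.8 × (153 − 166) = 155.6 → 156
B = 228 + 0.8 × (107 − 228) = 131.2 → 131

(97, 156, 131)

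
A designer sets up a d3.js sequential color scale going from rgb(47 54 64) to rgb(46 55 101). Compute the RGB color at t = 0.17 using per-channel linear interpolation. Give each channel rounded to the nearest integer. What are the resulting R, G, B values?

R = 47 + 0.17 × (46 − 47) = 47 + 0.17 × -1 = 46.83 → 47
G = 54 + 0.17 × (55 − 54) = 54 + 0.17 × 1 = 54.17 → 54
B = 64 + 0.17 × (101 − 64) = 64 + 0.17 × 37 = 70.29 → 70
So the blended color is (47, 54, 70), about #2f3646.

(47, 54, 70)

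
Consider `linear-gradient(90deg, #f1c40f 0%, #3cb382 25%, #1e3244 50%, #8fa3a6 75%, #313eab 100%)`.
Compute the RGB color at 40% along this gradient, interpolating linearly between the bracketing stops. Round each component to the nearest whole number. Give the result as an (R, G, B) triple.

(42, 102, 93)

40% lies between the 25% and 50% stops, so the local fraction is t = (40 − 25)/(50 − 25) = 15/25 ≈ 0.6.
#3cb382 → (60, 179, 130); #1e3244 → (30, 50, 68).
R = 60 + 0.6 × (30 − 60) = 42 → 42
G = 179 + 0.6 × (50 − 179) = 101.6 → 102
B = 130 + 0.6 × (68 − 130) = 92.8 → 93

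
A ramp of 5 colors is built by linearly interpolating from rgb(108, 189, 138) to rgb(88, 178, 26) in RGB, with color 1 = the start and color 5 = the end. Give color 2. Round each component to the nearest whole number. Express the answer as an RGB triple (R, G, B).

(103, 186, 110)

With 5 swatches and endpoints inclusive, swatch 2 sits at t = (2 − 1)/(5 − 1) = 1/4 ≈ 0.25.
R = 108 + 0.25 × (88 − 108) = 103 → 103
G = 189 + 0.25 × (178 − 189) = 186.25 → 186
B = 138 + 0.25 × (26 − 138) = 110 → 110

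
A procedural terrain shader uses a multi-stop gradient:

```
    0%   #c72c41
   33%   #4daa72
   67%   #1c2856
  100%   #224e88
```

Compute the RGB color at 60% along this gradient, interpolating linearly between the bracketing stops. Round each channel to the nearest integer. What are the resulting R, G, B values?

60% lies between the 33% and 67% stops, so the local fraction is t = (60 − 33)/(67 − 33) = 27/34 ≈ 0.7941.
#4daa72 → (77, 170, 114); #1c2856 → (28, 40, 86).
R = 77 + 0.7941 × (28 − 77) = 38.089 → 38
G = 170 + 0.7941 × (40 − 170) = 66.767 → 67
B = 114 + 0.7941 × (86 − 114) = 91.765 → 92

(38, 67, 92)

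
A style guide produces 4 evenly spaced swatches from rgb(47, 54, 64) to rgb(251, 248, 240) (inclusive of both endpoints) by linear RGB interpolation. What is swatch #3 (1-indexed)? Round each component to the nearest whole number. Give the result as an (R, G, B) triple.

(183, 183, 181)

With 4 swatches and endpoints inclusive, swatch 3 sits at t = (3 − 1)/(4 − 1) = 2/3 ≈ 0.6667.
R = 47 + 0.6667 × (251 − 47) = 183.007 → 183
G = 54 + 0.6667 × (248 − 54) = 183.34 → 183
B = 64 + 0.6667 × (240 − 64) = 181.339 → 181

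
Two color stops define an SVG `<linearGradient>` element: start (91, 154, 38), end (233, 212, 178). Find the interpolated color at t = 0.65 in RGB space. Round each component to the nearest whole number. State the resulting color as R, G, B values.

R = 91 + 0.65 × (233 − 91) = 91 + 0.65 × 142 = 183.3 → 183
G = 154 + 0.65 × (212 − 154) = 154 + 0.65 × 58 = 191.7 → 192
B = 38 + 0.65 × (178 − 38) = 38 + 0.65 × 140 = 129 → 129
So the blended color is (183, 192, 129), about #b7c081.

(183, 192, 129)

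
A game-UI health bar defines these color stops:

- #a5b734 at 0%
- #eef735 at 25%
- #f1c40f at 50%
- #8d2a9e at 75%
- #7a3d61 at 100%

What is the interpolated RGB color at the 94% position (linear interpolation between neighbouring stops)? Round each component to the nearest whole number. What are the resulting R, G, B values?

94% lies between the 75% and 100% stops, so the local fraction is t = (94 − 75)/(100 − 75) = 19/25 ≈ 0.76.
#8d2a9e → (141, 42, 158); #7a3d61 → (122, 61, 97).
R = 141 + 0.76 × (122 − 141) = 126.56 → 127
G = 42 + 0.76 × (61 − 42) = 56.44 → 56
B = 158 + 0.76 × (97 − 158) = 111.64 → 112

(127, 56, 112)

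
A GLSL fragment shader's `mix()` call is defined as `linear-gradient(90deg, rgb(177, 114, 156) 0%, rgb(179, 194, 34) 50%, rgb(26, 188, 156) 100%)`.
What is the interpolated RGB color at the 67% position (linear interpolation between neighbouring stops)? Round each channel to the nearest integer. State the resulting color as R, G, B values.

(127, 192, 75)

67% lies between the 50% and 100% stops, so the local fraction is t = (67 − 50)/(100 − 50) = 17/50 ≈ 0.34.
R = 179 + 0.34 × (26 − 179) = 126.98 → 127
G = 194 + 0.34 × (188 − 194) = 191.96 → 192
B = 34 + 0.34 × (156 − 34) = 75.48 → 75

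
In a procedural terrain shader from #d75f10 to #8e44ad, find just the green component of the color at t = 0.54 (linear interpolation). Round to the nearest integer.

G₁ = 95 (from #d75f10), G₂ = 68 (from #8e44ad).
G = 95 + 0.54 × (68 − 95) = 80.42 → 80

80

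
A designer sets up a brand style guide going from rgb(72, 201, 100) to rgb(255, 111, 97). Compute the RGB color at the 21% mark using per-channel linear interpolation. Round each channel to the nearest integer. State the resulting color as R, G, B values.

(110, 182, 99)

21% corresponds to t = 0.21.
R = 72 + 0.21 × (255 − 72) = 72 + 0.21 × 183 = 110.43 → 110
G = 201 + 0.21 × (111 − 201) = 201 + 0.21 × -90 = 182.1 → 182
B = 100 + 0.21 × (97 − 100) = 100 + 0.21 × -3 = 99.37 → 99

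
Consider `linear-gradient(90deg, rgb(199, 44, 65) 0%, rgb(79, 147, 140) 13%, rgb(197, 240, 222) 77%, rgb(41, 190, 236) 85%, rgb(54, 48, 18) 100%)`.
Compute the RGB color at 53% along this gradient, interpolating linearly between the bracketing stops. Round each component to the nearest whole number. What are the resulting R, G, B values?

(153, 205, 191)

53% lies between the 13% and 77% stops, so the local fraction is t = (53 − 13)/(77 − 13) = 40/64 ≈ 0.625.
R = 79 + 0.625 × (197 − 79) = 152.75 → 153
G = 147 + 0.625 × (240 − 147) = 205.125 → 205
B = 140 + 0.625 × (222 − 140) = 191.25 → 191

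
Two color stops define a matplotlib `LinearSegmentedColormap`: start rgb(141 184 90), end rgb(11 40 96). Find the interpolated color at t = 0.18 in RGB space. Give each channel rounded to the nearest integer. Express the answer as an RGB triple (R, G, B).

(118, 158, 91)

R = 141 + 0.18 × (11 − 141) = 141 + 0.18 × -130 = 117.6 → 118
G = 184 + 0.18 × (40 − 184) = 184 + 0.18 × -144 = 158.08 → 158
B = 90 + 0.18 × (96 − 90) = 90 + 0.18 × 6 = 91.08 → 91
So the blended color is (118, 158, 91), about #769e5b.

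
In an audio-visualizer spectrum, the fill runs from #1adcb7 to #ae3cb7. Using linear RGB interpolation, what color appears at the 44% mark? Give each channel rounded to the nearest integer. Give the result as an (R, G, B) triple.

(91, 150, 183)

#1adcb7 → (26, 220, 183); #ae3cb7 → (174, 60, 183).
44% corresponds to t = 0.44.
R = 26 + 0.44 × (174 − 26) = 26 + 0.44 × 148 = 91.12 → 91
G = 220 + 0.44 × (60 − 220) = 220 + 0.44 × -160 = 149.6 → 150
B = 183 + 0.44 × (183 − 183) = 183 + 0.44 × 0 = 183 → 183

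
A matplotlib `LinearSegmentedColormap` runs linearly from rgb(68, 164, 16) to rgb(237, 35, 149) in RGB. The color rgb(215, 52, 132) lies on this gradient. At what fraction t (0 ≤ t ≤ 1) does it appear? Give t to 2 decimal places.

Invert the lerp on the R channel (largest span, 169): t = (215 − 68) / (237 − 68) = 147/169 = 0.86982.
Check on G: (52 − 164)/(35 − 164) = 0.8682 ✓

0.87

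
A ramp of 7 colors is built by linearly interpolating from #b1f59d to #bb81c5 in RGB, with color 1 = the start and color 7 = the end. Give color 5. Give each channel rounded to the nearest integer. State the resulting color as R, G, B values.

With 7 swatches and endpoints inclusive, swatch 5 sits at t = (5 − 1)/(7 − 1) = 4/6 ≈ 0.6667.
#b1f59d → (177, 245, 157); #bb81c5 → (187, 129, 197).
R = 177 + 0.6667 × (187 − 177) = 183.667 → 184
G = 245 + 0.6667 × (129 − 245) = 167.663 → 168
B = 157 + 0.6667 × (197 − 157) = 183.668 → 184

(184, 168, 184)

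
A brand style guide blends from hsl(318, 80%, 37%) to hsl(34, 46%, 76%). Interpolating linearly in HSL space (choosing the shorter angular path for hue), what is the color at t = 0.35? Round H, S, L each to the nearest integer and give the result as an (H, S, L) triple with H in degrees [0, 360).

Hue: 34 − 318 = -284°, but |-284| > 180 so the shorter arc goes the other way: Δh = -284 + 360 = 76°.
H = 318 + 0.35 × (76) = 344.6 → 345°
S = 80 + 0.35 × (46 − 80) = 68.1 → 68%
L = 37 + 0.35 × (76 − 37) = 50.65 → 51%

(345, 68, 51)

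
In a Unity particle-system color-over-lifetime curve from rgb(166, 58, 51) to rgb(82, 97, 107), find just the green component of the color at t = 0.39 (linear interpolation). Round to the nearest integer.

73

G = 58 + 0.39 × (97 − 58) = 73.21 → 73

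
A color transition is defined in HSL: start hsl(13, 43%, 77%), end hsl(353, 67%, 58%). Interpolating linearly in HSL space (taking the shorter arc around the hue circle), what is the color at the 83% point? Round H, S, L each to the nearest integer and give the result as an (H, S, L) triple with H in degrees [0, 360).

Hue: 353 − 13 = 340°, but |340| > 180 so the shorter arc goes the other way: Δh = 340 − 360 = -20°.
H = 13 + 0.83 × (-20) = -3.6 → -4 → -4 mod 360 = 356°
S = 43 + 0.83 × (67 − 43) = 62.92 → 63%
L = 77 + 0.83 × (58 − 77) = 61.23 → 61%

(356, 63, 61)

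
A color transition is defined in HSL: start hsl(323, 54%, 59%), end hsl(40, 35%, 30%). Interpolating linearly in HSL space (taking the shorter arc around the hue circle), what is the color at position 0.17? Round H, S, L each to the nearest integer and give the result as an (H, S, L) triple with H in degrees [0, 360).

Hue: 40 − 323 = -283°, but |-283| > 180 so the shorter arc goes the other way: Δh = -283 + 360 = 77°.
H = 323 + 0.17 × (77) = 336.09 → 336°
S = 54 + 0.17 × (35 − 54) = 50.77 → 51%
L = 59 + 0.17 × (30 − 59) = 54.07 → 54%

(336, 51, 54)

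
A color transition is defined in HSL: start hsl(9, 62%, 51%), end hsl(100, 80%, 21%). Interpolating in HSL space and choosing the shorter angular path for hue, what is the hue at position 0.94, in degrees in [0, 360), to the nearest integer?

95

Hue arc: Δh = 100 − 9 = 91° (|Δh| ≤ 180, already the shorter path).
H = 9 + 0.94 × (91) = 94.54 → 95°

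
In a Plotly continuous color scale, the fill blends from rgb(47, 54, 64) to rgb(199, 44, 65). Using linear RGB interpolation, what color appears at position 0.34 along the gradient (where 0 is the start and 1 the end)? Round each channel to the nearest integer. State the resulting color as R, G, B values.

R = 47 + 0.34 × (199 − 47) = 47 + 0.34 × 152 = 98.68 → 99
G = 54 + 0.34 × (44 − 54) = 54 + 0.34 × -10 = 50.6 → 51
B = 64 + 0.34 × (65 − 64) = 64 + 0.34 × 1 = 64.34 → 64

(99, 51, 64)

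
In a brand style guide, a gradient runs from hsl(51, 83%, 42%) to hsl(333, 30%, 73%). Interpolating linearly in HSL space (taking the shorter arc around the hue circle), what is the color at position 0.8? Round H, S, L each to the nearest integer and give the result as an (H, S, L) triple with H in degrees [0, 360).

Hue: 333 − 51 = 282°, but |282| > 180 so the shorter arc goes the other way: Δh = 282 − 360 = -78°.
H = 51 + 0.8 × (-78) = -11.4 → -11 → -11 mod 360 = 349°
S = 83 + 0.8 × (30 − 83) = 40.6 → 41%
L = 42 + 0.8 × (73 − 42) = 66.8 → 67%

(349, 41, 67)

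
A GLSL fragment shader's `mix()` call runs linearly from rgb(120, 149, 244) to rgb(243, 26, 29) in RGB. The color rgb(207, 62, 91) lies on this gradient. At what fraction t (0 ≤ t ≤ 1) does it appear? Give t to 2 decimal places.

Invert the lerp on the B channel (largest span, 215): t = (91 − 244) / (29 − 244) = -153/-215 = 0.71163.
Check on R: (207 − 120)/(243 − 120) = 0.7073 ✓

0.71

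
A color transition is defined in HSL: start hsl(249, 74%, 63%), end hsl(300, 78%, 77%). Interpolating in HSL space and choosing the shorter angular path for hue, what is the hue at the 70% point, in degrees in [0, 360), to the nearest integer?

285

Hue arc: Δh = 300 − 249 = 51° (|Δh| ≤ 180, already the shorter path).
H = 249 + 0.7 × (51) = 284.7 → 285°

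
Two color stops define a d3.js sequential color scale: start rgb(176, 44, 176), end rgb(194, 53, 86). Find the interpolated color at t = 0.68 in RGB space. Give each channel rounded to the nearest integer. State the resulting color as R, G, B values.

(188, 50, 115)

R = 176 + 0.68 × (194 − 176) = 176 + 0.68 × 18 = 188.24 → 188
G = 44 + 0.68 × (53 − 44) = 44 + 0.68 × 9 = 50.12 → 50
B = 176 + 0.68 × (86 − 176) = 176 + 0.68 × -90 = 114.8 → 115
So the blended color is (188, 50, 115), about #bc3273.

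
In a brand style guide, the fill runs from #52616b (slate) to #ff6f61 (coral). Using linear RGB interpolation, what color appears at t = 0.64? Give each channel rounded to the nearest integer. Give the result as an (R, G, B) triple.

(193, 106, 101)

#52616b → (82, 97, 107); #ff6f61 → (255, 111, 97).
R = 82 + 0.64 × (255 − 82) = 82 + 0.64 × 173 = 192.72 → 193
G = 97 + 0.64 × (111 − 97) = 97 + 0.64 × 14 = 105.96 → 106
B = 107 + 0.64 × (97 − 107) = 107 + 0.64 × -10 = 100.6 → 101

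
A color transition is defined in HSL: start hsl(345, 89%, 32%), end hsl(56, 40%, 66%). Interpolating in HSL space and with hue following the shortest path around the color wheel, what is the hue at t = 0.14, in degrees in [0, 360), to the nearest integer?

Hue: 56 − 345 = -289°, but |-289| > 180 so the shorter arc goes the other way: Δh = -289 + 360 = 71°.
H = 345 + 0.14 × (71) = 354.94 → 355°

355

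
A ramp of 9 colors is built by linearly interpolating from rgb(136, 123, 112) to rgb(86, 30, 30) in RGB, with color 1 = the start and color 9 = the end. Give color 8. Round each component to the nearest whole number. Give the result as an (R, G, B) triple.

(92, 42, 40)

With 9 swatches and endpoints inclusive, swatch 8 sits at t = (8 − 1)/(9 − 1) = 7/8 ≈ 0.875.
R = 136 + 0.875 × (86 − 136) = 92.25 → 92
G = 123 + 0.875 × (30 − 123) = 41.625 → 42
B = 112 + 0.875 × (30 − 112) = 40.25 → 40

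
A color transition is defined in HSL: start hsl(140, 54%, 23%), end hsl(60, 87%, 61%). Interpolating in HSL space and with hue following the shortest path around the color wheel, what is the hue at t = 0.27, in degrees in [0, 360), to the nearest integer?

118

Hue arc: Δh = 60 − 140 = -80° (|Δh| ≤ 180, already the shorter path).
H = 140 + 0.27 × (-80) = 118.4 → 118°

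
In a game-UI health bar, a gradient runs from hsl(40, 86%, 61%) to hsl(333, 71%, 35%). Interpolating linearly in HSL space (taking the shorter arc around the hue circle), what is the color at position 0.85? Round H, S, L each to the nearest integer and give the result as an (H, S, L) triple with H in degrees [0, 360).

(343, 73, 39)

Hue: 333 − 40 = 293°, but |293| > 180 so the shorter arc goes the other way: Δh = 293 − 360 = -67°.
H = 40 + 0.85 × (-67) = -16.95 → -17 → -17 mod 360 = 343°
S = 86 + 0.85 × (71 − 86) = 73.25 → 73%
L = 61 + 0.85 × (35 − 61) = 38.9 → 39%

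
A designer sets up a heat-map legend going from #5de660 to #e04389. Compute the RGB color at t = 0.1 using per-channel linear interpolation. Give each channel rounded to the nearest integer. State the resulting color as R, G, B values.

#5de660 → (93, 230, 96); #e04389 → (224, 67, 137).
R = 93 + 0.1 × (224 − 93) = 93 + 0.1 × 131 = 106.1 → 106
G = 230 + 0.1 × (67 − 230) = 230 + 0.1 × -163 = 213.7 → 214
B = 96 + 0.1 × (137 − 96) = 96 + 0.1 × 41 = 100.1 → 100

(106, 214, 100)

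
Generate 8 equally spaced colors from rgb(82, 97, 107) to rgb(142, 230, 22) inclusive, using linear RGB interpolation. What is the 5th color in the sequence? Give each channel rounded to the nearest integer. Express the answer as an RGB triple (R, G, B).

(116, 173, 58)

With 8 swatches and endpoints inclusive, swatch 5 sits at t = (5 − 1)/(8 − 1) = 4/7 ≈ 0.5714.
R = 82 + 0.5714 × (142 − 82) = 116.284 → 116
G = 97 + 0.5714 × (230 − 97) = 172.996 → 173
B = 107 + 0.5714 × (22 − 107) = 58.431 → 58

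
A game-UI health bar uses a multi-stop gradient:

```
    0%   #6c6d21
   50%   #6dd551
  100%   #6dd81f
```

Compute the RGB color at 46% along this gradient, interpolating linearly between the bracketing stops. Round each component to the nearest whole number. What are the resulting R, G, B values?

(109, 205, 77)

46% lies between the 0% and 50% stops, so the local fraction is t = (46 − 0)/(50 − 0) = 46/50 ≈ 0.92.
#6c6d21 → (108, 109, 33); #6dd551 → (109, 213, 81).
R = 108 + 0.92 × (109 − 108) = 108.92 → 109
G = 109 + 0.92 × (213 − 109) = 204.68 → 205
B = 33 + 0.92 × (81 − 33) = 77.16 → 77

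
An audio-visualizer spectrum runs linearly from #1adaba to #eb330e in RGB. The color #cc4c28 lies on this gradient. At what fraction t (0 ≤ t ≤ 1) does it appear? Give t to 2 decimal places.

0.85

Invert the lerp on the R channel (largest span, 209): t = (204 − 26) / (235 − 26) = 178/209 = 0.85167.
Check on G: (76 − 218)/(51 − 218) = 0.8503 ✓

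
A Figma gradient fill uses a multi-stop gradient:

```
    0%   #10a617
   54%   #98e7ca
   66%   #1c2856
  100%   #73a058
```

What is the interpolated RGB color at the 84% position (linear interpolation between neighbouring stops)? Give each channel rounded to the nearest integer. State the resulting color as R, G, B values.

(74, 104, 87)

84% lies between the 66% and 100% stops, so the local fraction is t = (84 − 66)/(100 − 66) = 18/34 ≈ 0.5294.
#1c2856 → (28, 40, 86); #73a058 → (115, 160, 88).
R = 28 + 0.5294 × (115 − 28) = 74.058 → 74
G = 40 + 0.5294 × (160 − 40) = 103.528 → 104
B = 86 + 0.5294 × (88 − 86) = 87.059 → 87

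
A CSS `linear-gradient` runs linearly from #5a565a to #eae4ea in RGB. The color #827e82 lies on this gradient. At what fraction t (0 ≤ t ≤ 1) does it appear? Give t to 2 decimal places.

0.28

Invert the lerp on the R channel (largest span, 144): t = (130 − 90) / (234 − 90) = 40/144 = 0.27778.
Check on G: (126 − 86)/(228 − 86) = 0.2817 ✓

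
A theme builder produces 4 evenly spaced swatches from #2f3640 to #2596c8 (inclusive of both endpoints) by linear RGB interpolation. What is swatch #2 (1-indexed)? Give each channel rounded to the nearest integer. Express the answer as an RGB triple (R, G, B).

(44, 86, 109)

With 4 swatches and endpoints inclusive, swatch 2 sits at t = (2 − 1)/(4 − 1) = 1/3 ≈ 0.3333.
#2f3640 → (47, 54, 64); #2596c8 → (37, 150, 200).
R = 47 + 0.3333 × (37 − 47) = 43.667 → 44
G = 54 + 0.3333 × (150 − 54) = 85.997 → 86
B = 64 + 0.3333 × (200 − 64) = 109.329 → 109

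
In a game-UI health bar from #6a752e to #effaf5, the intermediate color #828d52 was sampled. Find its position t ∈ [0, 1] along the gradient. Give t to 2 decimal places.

0.18

Invert the lerp on the B channel (largest span, 199): t = (82 − 46) / (245 − 46) = 36/199 = 0.1809.
Check on R: (130 − 106)/(239 − 106) = 0.1805 ✓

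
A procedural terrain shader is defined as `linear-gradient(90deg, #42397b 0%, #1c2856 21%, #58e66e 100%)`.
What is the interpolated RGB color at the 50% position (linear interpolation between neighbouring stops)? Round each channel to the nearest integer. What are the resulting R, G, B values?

(50, 110, 95)

50% lies between the 21% and 100% stops, so the local fraction is t = (50 − 21)/(100 − 21) = 29/79 ≈ 0.3671.
#1c2856 → (28, 40, 86); #58e66e → (88, 230, 110).
R = 28 + 0.3671 × (88 − 28) = 50.026 → 50
G = 40 + 0.3671 × (230 − 40) = 109.749 → 110
B = 86 + 0.3671 × (110 − 86) = 94.81 → 95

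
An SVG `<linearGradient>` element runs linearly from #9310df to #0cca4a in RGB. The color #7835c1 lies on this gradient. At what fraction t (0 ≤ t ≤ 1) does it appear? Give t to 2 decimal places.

0.20

Invert the lerp on the G channel (largest span, 186): t = (53 − 16) / (202 − 16) = 37/186 = 0.19892.
Check on R: (120 − 147)/(12 − 147) = 0.2 ✓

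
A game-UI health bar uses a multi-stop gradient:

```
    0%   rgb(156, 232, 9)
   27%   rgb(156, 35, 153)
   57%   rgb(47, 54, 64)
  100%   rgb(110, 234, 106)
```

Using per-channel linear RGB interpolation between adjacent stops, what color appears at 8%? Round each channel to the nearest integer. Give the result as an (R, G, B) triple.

(156, 174, 52)

8% lies between the 0% and 27% stops, so the local fraction is t = (8 − 0)/(27 − 0) = 8/27 ≈ 0.2963.
R = 156 + 0.2963 × (156 − 156) = 156 → 156
G = 232 + 0.2963 × (35 − 232) = 173.629 → 174
B = 9 + 0.2963 × (153 − 9) = 51.667 → 52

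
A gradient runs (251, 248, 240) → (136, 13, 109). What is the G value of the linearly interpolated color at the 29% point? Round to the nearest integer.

G = 248 + 0.29 × (13 − 248) = 179.85 → 180

180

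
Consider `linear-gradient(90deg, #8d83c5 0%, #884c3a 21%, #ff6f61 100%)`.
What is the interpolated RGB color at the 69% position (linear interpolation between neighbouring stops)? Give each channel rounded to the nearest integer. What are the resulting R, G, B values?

(208, 97, 82)

69% lies between the 21% and 100% stops, so the local fraction is t = (69 − 21)/(100 − 21) = 48/79 ≈ 0.6076.
#884c3a → (136, 76, 58); #ff6f61 → (255, 111, 97).
R = 136 + 0.6076 × (255 − 136) = 208.304 → 208
G = 76 + 0.6076 × (111 − 76) = 97.266 → 97
B = 58 + 0.6076 × (97 − 58) = 81.696 → 82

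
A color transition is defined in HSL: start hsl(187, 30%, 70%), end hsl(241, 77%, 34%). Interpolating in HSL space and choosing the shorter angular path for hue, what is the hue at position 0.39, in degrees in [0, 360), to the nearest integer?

208

Hue arc: Δh = 241 − 187 = 54° (|Δh| ≤ 180, already the shorter path).
H = 187 + 0.39 × (54) = 208.06 → 208°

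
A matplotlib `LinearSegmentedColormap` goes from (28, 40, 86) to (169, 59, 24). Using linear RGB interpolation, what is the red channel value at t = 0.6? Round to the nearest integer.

R = 28 + 0.6 × (169 − 28) = 112.6 → 113

113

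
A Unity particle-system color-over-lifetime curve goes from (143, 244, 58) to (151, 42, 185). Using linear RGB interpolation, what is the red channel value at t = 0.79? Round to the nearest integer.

R = 143 + 0.79 × (151 − 143) = 149.32 → 149

149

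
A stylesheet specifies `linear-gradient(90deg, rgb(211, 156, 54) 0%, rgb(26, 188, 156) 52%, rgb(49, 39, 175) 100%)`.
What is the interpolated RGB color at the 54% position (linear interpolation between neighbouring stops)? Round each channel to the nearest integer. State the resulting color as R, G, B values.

(27, 182, 157)

54% lies between the 52% and 100% stops, so the local fraction is t = (54 − 52)/(100 − 52) = 2/48 ≈ 0.0417.
R = 26 + 0.0417 × (49 − 26) = 26.959 → 27
G = 188 + 0.0417 × (39 − 188) = 181.787 → 182
B = 156 + 0.0417 × (175 − 156) = 156.792 → 157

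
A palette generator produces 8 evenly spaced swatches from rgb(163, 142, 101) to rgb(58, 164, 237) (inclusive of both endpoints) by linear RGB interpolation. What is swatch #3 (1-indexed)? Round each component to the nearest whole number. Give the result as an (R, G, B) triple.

(133, 148, 140)

With 8 swatches and endpoints inclusive, swatch 3 sits at t = (3 − 1)/(8 − 1) = 2/7 ≈ 0.2857.
R = 163 + 0.2857 × (58 − 163) = 133.001 → 133
G = 142 + 0.2857 × (164 − 142) = 148.285 → 148
B = 101 + 0.2857 × (237 − 101) = 139.855 → 140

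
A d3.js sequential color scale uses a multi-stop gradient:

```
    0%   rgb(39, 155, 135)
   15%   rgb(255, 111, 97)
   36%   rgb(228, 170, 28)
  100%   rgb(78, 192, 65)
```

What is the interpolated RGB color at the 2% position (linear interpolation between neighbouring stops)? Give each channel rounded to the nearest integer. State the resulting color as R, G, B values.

2% lies between the 0% and 15% stops, so the local fraction is t = (2 − 0)/(15 − 0) = 2/15 ≈ 0.1333.
R = 39 + 0.1333 × (255 − 39) = 67.793 → 68
G = 155 + 0.1333 × (111 − 155) = 149.135 → 149
B = 135 + 0.1333 × (97 − 135) = 129.935 → 130

(68, 149, 130)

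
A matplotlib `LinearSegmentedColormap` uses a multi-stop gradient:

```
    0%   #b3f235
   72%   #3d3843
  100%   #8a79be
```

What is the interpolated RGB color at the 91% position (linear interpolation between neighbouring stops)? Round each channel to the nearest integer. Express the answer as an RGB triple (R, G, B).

91% lies between the 72% and 100% stops, so the local fraction is t = (91 − 72)/(100 − 72) = 19/28 ≈ 0.6786.
#3d3843 → (61, 56, 67); #8a79be → (138, 121, 190).
R = 61 + 0.6786 × (138 − 61) = 113.252 → 113
G = 56 + 0.6786 × (121 − 56) = 100.109 → 100
B = 67 + 0.6786 × (190 − 67) = 150.468 → 150

(113, 100, 150)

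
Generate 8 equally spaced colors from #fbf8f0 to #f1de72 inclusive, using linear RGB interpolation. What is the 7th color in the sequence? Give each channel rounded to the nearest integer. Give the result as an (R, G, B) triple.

(242, 226, 132)

With 8 swatches and endpoints inclusive, swatch 7 sits at t = (7 − 1)/(8 − 1) = 6/7 ≈ 0.8571.
#fbf8f0 → (251, 248, 240); #f1de72 → (241, 222, 114).
R = 251 + 0.8571 × (241 − 251) = 242.429 → 242
G = 248 + 0.8571 × (222 − 248) = 225.715 → 226
B = 240 + 0.8571 × (114 − 240) = 132.005 → 132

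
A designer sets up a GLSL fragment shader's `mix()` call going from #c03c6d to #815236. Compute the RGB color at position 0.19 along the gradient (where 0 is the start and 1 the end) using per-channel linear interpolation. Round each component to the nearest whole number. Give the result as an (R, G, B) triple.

(180, 64, 99)

#c03c6d → (192, 60, 109); #815236 → (129, 82, 54).
R = 192 + 0.19 × (129 − 192) = 192 + 0.19 × -63 = 180.03 → 180
G = 60 + 0.19 × (82 − 60) = 60 + 0.19 × 22 = 64.18 → 64
B = 109 + 0.19 × (54 − 109) = 109 + 0.19 × -55 = 98.55 → 99
So the blended color is (180, 64, 99), about #b44063.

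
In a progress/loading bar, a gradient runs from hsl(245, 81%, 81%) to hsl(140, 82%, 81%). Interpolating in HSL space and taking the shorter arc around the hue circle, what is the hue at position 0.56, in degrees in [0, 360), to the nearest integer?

Hue arc: Δh = 140 − 245 = -105° (|Δh| ≤ 180, already the shorter path).
H = 245 + 0.56 × (-105) = 186.2 → 186°

186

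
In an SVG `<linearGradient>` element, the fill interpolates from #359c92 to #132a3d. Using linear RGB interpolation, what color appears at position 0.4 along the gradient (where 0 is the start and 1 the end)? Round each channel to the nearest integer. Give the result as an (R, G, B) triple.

#359c92 → (53, 156, 146); #132a3d → (19, 42, 61).
R = 53 + 0.4 × (19 − 53) = 53 + 0.4 × -34 = 39.4 → 39
G = 156 + 0.4 × (42 − 156) = 156 + 0.4 × -114 = 110.4 → 110
B = 146 + 0.4 × (61 − 146) = 146 + 0.4 × -85 = 112 → 112

(39, 110, 112)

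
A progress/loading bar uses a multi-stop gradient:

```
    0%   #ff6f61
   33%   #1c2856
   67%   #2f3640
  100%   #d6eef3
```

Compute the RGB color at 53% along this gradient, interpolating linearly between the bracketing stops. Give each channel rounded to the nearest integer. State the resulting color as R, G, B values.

53% lies between the 33% and 67% stops, so the local fraction is t = (53 − 33)/(67 − 33) = 20/34 ≈ 0.5882.
#1c2856 → (28, 40, 86); #2f3640 → (47, 54, 64).
R = 28 + 0.5882 × (47 − 28) = 39.176 → 39
G = 40 + 0.5882 × (54 − 40) = 48.235 → 48
B = 86 + 0.5882 × (64 − 86) = 73.06 → 73

(39, 48, 73)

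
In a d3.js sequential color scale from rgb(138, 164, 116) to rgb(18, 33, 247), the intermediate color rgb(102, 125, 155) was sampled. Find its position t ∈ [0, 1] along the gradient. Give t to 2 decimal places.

0.30

Invert the lerp on the G channel (largest span, 131): t = (125 − 164) / (33 − 164) = -39/-131 = 0.29771.
Check on R: (102 − 138)/(18 − 138) = 0.3 ✓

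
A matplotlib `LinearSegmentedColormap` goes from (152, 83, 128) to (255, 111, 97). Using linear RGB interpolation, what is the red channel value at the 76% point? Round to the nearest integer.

R = 152 + 0.76 × (255 − 152) = 230.28 → 230

230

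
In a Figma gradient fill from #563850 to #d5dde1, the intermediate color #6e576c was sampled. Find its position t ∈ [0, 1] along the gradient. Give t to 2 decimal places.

Invert the lerp on the G channel (largest span, 165): t = (87 − 56) / (221 − 56) = 31/165 = 0.18788.
Check on R: (110 − 86)/(213 − 86) = 0.189 ✓

0.19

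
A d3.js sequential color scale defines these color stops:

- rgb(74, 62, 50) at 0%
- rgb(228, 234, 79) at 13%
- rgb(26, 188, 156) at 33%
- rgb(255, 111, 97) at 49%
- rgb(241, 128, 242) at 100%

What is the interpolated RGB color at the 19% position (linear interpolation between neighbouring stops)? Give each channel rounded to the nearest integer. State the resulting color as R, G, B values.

(167, 220, 102)

19% lies between the 13% and 33% stops, so the local fraction is t = (19 − 13)/(33 − 13) = 6/20 ≈ 0.3.
R = 228 + 0.3 × (26 − 228) = 167.4 → 167
G = 234 + 0.3 × (188 − 234) = 220.2 → 220
B = 79 + 0.3 × (156 − 79) = 102.1 → 102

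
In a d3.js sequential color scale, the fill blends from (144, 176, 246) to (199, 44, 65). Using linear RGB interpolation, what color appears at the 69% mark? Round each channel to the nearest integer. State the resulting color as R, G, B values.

(182, 85, 121)

69% corresponds to t = 0.69.
R = 144 + 0.69 × (199 − 144) = 144 + 0.69 × 55 = 181.95 → 182
G = 176 + 0.69 × (44 − 176) = 176 + 0.69 × -132 = 84.92 → 85
B = 246 + 0.69 × (65 − 246) = 246 + 0.69 × -181 = 121.11 → 121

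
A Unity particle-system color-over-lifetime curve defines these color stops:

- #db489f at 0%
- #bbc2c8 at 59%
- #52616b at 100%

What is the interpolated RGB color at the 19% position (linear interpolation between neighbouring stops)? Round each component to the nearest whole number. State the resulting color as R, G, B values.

(209, 111, 172)

19% lies between the 0% and 59% stops, so the local fraction is t = (19 − 0)/(59 − 0) = 19/59 ≈ 0.322.
#db489f → (219, 72, 159); #bbc2c8 → (187, 194, 200).
R = 219 + 0.322 × (187 − 219) = 208.696 → 209
G = 72 + 0.322 × (194 − 72) = 111.284 → 111
B = 159 + 0.322 × (200 − 159) = 172.202 → 172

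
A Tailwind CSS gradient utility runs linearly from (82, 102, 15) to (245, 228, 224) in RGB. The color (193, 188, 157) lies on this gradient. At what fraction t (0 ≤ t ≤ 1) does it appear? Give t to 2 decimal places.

Invert the lerp on the B channel (largest span, 209): t = (157 − 15) / (224 − 15) = 142/209 = 0.67943.
Check on R: (193 − 82)/(245 − 82) = 0.681 ✓

0.68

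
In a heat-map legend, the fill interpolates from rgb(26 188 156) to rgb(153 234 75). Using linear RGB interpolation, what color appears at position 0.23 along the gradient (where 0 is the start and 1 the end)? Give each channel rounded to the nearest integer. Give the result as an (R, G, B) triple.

(55, 199, 137)

R = 26 + 0.23 × (153 − 26) = 26 + 0.23 × 127 = 55.21 → 55
G = 188 + 0.23 × (234 − 188) = 188 + 0.23 × 46 = 198.58 → 199
B = 156 + 0.23 × (75 − 156) = 156 + 0.23 × -81 = 137.37 → 137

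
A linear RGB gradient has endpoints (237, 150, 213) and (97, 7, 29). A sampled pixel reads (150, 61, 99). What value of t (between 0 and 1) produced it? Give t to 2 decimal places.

Invert the lerp on the B channel (largest span, 184): t = (99 − 213) / (29 − 213) = -114/-184 = 0.61957.
Check on R: (150 − 237)/(97 − 237) = 0.6214 ✓

0.62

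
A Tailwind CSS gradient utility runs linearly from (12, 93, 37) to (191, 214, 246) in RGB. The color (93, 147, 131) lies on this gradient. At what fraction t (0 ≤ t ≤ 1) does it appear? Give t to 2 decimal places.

0.45

Invert the lerp on the B channel (largest span, 209): t = (131 − 37) / (246 − 37) = 94/209 = 0.44976.
Check on R: (93 − 12)/(191 − 12) = 0.4525 ✓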